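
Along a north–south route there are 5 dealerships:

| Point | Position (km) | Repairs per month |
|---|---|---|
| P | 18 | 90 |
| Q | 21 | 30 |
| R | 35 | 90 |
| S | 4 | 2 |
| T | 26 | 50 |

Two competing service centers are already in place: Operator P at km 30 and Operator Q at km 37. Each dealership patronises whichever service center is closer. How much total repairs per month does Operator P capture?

The indifferent point is the midpoint (30+37)/2 = 33.5; dealerships left of it (closer to Operator P at 30) go to Operator P, those right go to Operator Q.
  S at 4 (w=2) → Operator P
  P at 18 (w=90) → Operator P
  Q at 21 (w=30) → Operator P
  T at 26 (w=50) → Operator P
  R at 35 (w=90) → Operator Q
Operator P captures 172; Operator Q captures 90.

172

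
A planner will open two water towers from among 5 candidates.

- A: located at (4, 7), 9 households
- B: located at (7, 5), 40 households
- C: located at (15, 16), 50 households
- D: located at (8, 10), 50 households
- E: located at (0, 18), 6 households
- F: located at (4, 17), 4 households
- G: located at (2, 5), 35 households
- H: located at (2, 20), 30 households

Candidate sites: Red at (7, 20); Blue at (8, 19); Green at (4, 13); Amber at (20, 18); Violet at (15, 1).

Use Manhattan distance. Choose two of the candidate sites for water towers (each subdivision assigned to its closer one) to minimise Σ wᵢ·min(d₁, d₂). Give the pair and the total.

Evaluate every pair (each demand assigned to the nearer of the two):
  {Green, Amber}: total = 1884
  {Blue, Green}: total = 1974
  {Red, Green}: total = 2014
  {Green, Violet}: total = 2234
  {Blue, Violet}: total = 2457
  {Blue, Amber}: total = 2532
  {Red, Amber}: total = 2572
  {Red, Violet}: total = 2597
  {Red, Blue}: total = 2622
  {Amber, Violet}: total = 3166
Best pair: {Green, Amber} with total 1884.

{Green, Amber}, total 1884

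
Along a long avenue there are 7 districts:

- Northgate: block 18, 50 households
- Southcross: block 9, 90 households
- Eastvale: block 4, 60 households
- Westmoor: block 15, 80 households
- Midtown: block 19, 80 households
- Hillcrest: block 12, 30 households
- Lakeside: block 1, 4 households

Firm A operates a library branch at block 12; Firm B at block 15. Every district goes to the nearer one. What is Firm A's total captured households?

184

The indifferent point is the midpoint (12+15)/2 = 13.5; districts left of it (closer to Firm A at 12) go to Firm A, those right go to Firm B.
  Lakeside at 1 (w=4) → Firm A
  Eastvale at 4 (w=60) → Firm A
  Southcross at 9 (w=90) → Firm A
  Hillcrest at 12 (w=30) → Firm A
  Westmoor at 15 (w=80) → Firm B
  Northgate at 18 (w=50) → Firm B
  Midtown at 19 (w=80) → Firm B
Firm A captures 184; Firm B captures 210.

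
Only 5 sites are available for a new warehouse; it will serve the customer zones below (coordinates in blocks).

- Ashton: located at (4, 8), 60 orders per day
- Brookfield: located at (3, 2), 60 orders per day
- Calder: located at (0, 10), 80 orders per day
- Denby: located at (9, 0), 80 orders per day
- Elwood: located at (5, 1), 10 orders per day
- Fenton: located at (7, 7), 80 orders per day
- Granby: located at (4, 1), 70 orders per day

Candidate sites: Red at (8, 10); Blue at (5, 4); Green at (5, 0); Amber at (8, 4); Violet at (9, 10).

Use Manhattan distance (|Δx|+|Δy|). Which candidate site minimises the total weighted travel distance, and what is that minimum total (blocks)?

Blue, total 2770 blocks

Total weighted distance at each candidate:
  Red (8, 10): total = 4010
  Blue (5, 4): total = 2770
  Green (5, 0): total = 3170
  Amber (8, 4): total = 3290
  Violet (9, 10): total = 4290
Minimum is at Blue with total 2770 blocks.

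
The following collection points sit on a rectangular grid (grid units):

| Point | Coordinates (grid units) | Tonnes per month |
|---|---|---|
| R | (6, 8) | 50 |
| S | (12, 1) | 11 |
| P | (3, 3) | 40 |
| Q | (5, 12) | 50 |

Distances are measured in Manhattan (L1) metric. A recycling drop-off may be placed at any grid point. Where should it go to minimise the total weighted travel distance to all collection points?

Manhattan distance separates: Σwᵢ(|x−xᵢ|+|y−yᵢ|) = Σwᵢ|x−xᵢ| + Σwᵢ|y−yᵢ|, so x and y are optimised independently as 1-D weighted medians.
Total weight W = 151; half = 75.5.
x-coordinate, sorted with cumulative weight:
  x=3 (P, w=40) cum 40
  x=5 (Q, w=50) cum 90  ← median
  x=6 (R, w=50) cum 140
  x=12 (S, w=11) cum 151
⇒ x* = 5
y-coordinate, sorted with cumulative weight:
  y=1 (S, w=11) cum 11
  y=3 (P, w=40) cum 51
  y=8 (R, w=50) cum 101  ← median
  y=12 (Q, w=50) cum 151
⇒ y* = 8

(5, 8)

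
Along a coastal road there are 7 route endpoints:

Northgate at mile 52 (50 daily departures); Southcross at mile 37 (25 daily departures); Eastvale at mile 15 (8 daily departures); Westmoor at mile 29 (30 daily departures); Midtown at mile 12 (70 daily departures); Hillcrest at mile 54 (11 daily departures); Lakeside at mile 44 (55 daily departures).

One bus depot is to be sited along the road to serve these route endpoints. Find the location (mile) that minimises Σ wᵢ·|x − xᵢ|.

For a sum of weighted absolute distances on a line, the optimum is the weighted median (not the mean). Total weight W = 249; half-weight = 124.5.
Sort by position and accumulate weight:
  mile 12 (Midtown, w=70) → cum 70
  mile 15 (Eastvale, w=8) → cum 78
  mile 29 (Westmoor, w=30) → cum 108
  mile 37 (Southcross, w=25) → cum 133  ≥ 124.5 → median here
  mile 44 (Lakeside, w=55) → cum 188
  mile 52 (Northgate, w=50) → cum 238
  mile 54 (Hillcrest, w=11) → cum 249
Optimal location: mile 37.

x = 37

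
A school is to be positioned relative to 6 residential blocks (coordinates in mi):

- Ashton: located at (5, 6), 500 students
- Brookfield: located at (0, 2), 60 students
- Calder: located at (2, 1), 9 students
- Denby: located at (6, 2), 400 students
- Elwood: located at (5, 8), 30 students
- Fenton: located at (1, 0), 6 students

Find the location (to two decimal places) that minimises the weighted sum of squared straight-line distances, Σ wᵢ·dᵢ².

(5.05, 4.15)

The minimiser of Σwᵢ‖p−pᵢ‖² is the weighted centroid p* = (Σwᵢpᵢ)/(Σwᵢ).
Σwᵢ = 1005.
Σwᵢxᵢ = 500·5 + 60·0 + 9·2 + 400·6 + 30·5 + 6·1 = 5074.
Σwᵢyᵢ = 500·6 + 60·2 + 9·1 + 400·2 + 30·8 + 6·0 = 4169.
x* = 5074/1005 = 5.05, y* = 4169/1005 = 4.15.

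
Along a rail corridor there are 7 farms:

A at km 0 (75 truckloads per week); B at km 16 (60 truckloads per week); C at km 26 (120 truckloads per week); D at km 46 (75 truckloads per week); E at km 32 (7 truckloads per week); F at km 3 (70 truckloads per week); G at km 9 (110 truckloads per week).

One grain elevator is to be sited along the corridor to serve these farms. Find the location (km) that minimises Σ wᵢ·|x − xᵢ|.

x = 16

For a sum of weighted absolute distances on a line, the optimum is the weighted median (not the mean). Total weight W = 517; half-weight = 258.5.
Sort by position and accumulate weight:
  km 0 (A, w=75) → cum 75
  km 3 (F, w=70) → cum 145
  km 9 (G, w=110) → cum 255
  km 16 (B, w=60) → cum 315  ≥ 258.5 → median here
  km 26 (C, w=120) → cum 435
  km 32 (E, w=7) → cum 442
  km 46 (D, w=75) → cum 517
Optimal location: km 16.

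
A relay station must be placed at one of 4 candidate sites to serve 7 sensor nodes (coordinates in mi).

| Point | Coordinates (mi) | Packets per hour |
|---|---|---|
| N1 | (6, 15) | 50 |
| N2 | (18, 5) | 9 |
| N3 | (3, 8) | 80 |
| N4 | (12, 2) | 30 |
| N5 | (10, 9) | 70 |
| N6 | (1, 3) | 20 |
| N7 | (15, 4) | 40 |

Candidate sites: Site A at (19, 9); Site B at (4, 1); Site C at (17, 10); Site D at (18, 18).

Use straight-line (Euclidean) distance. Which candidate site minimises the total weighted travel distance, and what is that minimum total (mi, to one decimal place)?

Site B, total 2873.9 mi

Total weighted distance at each candidate:
  Site A (19, 9): total = 3598.1
  Site B (4, 1): total = 2873.9
  Site C (17, 10): total = 3161.7
  Site D (18, 18): total = 4559.4
Minimum is at Site B with total 2873.9 mi.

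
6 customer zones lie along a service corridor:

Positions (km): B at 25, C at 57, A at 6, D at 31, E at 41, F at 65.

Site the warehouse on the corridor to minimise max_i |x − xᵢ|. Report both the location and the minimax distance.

The 1-center on a line is the midpoint of the two extreme points: leftmost at 6, rightmost at 65.
Optimal location = (6 + 65)/2 = 35.5; maximum distance = (65 − 6)/2 = 29.5.

location 35.5, max distance 29.5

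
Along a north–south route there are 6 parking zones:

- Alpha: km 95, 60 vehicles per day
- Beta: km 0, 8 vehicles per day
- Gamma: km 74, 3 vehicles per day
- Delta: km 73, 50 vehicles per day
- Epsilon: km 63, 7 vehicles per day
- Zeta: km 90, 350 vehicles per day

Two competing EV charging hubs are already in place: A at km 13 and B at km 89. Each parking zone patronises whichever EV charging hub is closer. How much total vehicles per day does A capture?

The indifferent point is the midpoint (13+89)/2 = 51; parking zones left of it (closer to A at 13) go to A, those right go to B.
  Beta at 0 (w=8) → A
  Epsilon at 63 (w=7) → B
  Delta at 73 (w=50) → B
  Gamma at 74 (w=3) → B
  Zeta at 90 (w=350) → B
  Alpha at 95 (w=60) → B
A captures 8; B captures 470.

8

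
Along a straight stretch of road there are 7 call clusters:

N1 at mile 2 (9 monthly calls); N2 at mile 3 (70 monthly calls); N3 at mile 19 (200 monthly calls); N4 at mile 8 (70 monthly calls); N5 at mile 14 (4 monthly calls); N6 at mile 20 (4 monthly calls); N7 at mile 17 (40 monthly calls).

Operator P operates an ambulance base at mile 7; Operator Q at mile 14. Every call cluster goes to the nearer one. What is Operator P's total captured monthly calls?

149

The indifferent point is the midpoint (7+14)/2 = 10.5; call clusters left of it (closer to Operator P at 7) go to Operator P, those right go to Operator Q.
  N1 at 2 (w=9) → Operator P
  N2 at 3 (w=70) → Operator P
  N4 at 8 (w=70) → Operator P
  N5 at 14 (w=4) → Operator Q
  N7 at 17 (w=40) → Operator Q
  N3 at 19 (w=200) → Operator Q
  N6 at 20 (w=4) → Operator Q
Operator P captures 149; Operator Q captures 248.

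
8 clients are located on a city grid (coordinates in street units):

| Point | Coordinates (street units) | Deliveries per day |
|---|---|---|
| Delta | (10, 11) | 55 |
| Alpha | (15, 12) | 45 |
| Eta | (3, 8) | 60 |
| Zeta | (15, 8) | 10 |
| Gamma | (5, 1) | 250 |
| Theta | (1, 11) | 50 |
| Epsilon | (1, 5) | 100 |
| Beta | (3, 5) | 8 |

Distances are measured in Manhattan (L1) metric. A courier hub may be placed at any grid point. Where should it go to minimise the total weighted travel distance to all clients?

Manhattan distance separates: Σwᵢ(|x−xᵢ|+|y−yᵢ|) = Σwᵢ|x−xᵢ| + Σwᵢ|y−yᵢ|, so x and y are optimised independently as 1-D weighted medians.
Total weight W = 578; half = 289.
x-coordinate, sorted with cumulative weight:
  x=1 (Theta, w=50) cum 50
  x=1 (Epsilon, w=100) cum 150
  x=3 (Eta, w=60) cum 210
  x=3 (Beta, w=8) cum 218
  x=5 (Gamma, w=250) cum 468  ← median
  x=10 (Delta, w=55) cum 523
  x=15 (Alpha, w=45) cum 568
  x=15 (Zeta, w=10) cum 578
⇒ x* = 5
y-coordinate, sorted with cumulative weight:
  y=1 (Gamma, w=250) cum 250
  y=5 (Epsilon, w=100) cum 350  ← median
  y=5 (Beta, w=8) cum 358
  y=8 (Eta, w=60) cum 418
  y=8 (Zeta, w=10) cum 428
  y=11 (Delta, w=55) cum 483
  y=11 (Theta, w=50) cum 533
  y=12 (Alpha, w=45) cum 578
⇒ y* = 5

(5, 5)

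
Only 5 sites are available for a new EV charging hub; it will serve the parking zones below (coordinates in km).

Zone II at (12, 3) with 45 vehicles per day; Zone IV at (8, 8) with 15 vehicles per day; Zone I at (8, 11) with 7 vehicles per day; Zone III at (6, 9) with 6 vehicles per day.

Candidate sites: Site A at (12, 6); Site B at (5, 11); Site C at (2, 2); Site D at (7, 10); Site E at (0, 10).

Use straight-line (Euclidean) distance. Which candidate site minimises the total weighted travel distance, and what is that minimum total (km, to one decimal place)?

Site A, total 287.2 km

Total weighted distance at each candidate:
  Site A (12, 6): total = 287.2
  Site B (5, 11): total = 576.4
  Site C (2, 2): total = 703.6
  Site D (7, 10): total = 439.0
  Site E (0, 10): total = 841.8
Minimum is at Site A with total 287.2 km.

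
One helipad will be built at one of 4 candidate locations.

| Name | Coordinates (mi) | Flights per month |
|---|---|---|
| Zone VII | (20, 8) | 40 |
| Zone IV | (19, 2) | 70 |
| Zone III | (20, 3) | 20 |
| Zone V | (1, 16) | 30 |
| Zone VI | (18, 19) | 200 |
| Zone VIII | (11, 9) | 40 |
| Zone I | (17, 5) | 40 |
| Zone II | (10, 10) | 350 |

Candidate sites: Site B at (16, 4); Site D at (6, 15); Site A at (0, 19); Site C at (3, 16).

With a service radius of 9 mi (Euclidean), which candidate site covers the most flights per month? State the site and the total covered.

Site B, covering 560

Coverage radius r = 9 mi; a point is covered iff (Δx)²+(Δy)² ≤ 9² = 81.
  Site B (16, 4): covers {Zone VII, Zone IV, Zone III, Zone VIII, Zone I, Zone II} → 560
  Site D (6, 15): covers {Zone V, Zone VIII, Zone II} → 420
  Site A (0, 19): covers {Zone V} → 30
  Site C (3, 16): covers {Zone V} → 30
Maximum coverage at Site B: 560 flights per month.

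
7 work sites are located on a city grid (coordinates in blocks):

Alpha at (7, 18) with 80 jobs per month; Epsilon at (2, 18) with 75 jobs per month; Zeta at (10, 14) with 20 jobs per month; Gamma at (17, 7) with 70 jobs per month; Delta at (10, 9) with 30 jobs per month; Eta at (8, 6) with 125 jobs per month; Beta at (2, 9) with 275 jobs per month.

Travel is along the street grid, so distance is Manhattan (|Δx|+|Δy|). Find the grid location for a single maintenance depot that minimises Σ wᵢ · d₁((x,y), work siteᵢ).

Manhattan distance separates: Σwᵢ(|x−xᵢ|+|y−yᵢ|) = Σwᵢ|x−xᵢ| + Σwᵢ|y−yᵢ|, so x and y are optimised independently as 1-D weighted medians.
Total weight W = 675; half = 337.5.
x-coordinate, sorted with cumulative weight:
  x=2 (Epsilon, w=75) cum 75
  x=2 (Beta, w=275) cum 350  ← median
  x=7 (Alpha, w=80) cum 430
  x=8 (Eta, w=125) cum 555
  x=10 (Zeta, w=20) cum 575
  x=10 (Delta, w=30) cum 605
  x=17 (Gamma, w=70) cum 675
⇒ x* = 2
y-coordinate, sorted with cumulative weight:
  y=6 (Eta, w=125) cum 125
  y=7 (Gamma, w=70) cum 195
  y=9 (Delta, w=30) cum 225
  y=9 (Beta, w=275) cum 500  ← median
  y=14 (Zeta, w=20) cum 520
  y=18 (Alpha, w=80) cum 600
  y=18 (Epsilon, w=75) cum 675
⇒ y* = 9

(2, 9)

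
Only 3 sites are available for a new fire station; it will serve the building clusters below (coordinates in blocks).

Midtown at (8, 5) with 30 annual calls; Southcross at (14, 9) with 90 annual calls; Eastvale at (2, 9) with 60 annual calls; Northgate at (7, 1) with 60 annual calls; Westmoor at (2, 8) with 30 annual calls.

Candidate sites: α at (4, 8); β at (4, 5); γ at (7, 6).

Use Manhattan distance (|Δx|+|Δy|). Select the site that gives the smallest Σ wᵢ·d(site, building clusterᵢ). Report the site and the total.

γ, total 1950 blocks

Total weighted distance at each candidate:
  α (4, 8): total = 2040
  β (4, 5): total = 2310
  γ (7, 6): total = 1950
Minimum is at γ with total 1950 blocks.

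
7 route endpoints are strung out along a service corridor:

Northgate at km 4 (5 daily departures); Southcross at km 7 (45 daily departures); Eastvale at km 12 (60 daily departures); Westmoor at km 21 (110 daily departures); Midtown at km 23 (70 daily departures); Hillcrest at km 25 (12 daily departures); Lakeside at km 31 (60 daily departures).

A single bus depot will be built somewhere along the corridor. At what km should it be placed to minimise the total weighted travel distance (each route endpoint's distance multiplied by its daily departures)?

For a sum of weighted absolute distances on a line, the optimum is the weighted median (not the mean). Total weight W = 362; half-weight = 181.
Sort by position and accumulate weight:
  km 4 (Northgate, w=5) → cum 5
  km 7 (Southcross, w=45) → cum 50
  km 12 (Eastvale, w=60) → cum 110
  km 21 (Westmoor, w=110) → cum 220  ≥ 181 → median here
  km 23 (Midtown, w=70) → cum 290
  km 25 (Hillcrest, w=12) → cum 302
  km 31 (Lakeside, w=60) → cum 362
Optimal location: km 21.

x = 21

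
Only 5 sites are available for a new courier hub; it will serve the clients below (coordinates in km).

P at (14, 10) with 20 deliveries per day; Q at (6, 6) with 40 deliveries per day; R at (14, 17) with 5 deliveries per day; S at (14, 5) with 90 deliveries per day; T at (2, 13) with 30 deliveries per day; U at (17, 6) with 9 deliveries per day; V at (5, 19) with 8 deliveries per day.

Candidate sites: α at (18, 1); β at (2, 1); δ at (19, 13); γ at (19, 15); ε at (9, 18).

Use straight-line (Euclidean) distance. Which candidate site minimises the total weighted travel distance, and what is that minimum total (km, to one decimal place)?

α, total 2132.1 km

Total weighted distance at each candidate:
  α (18, 1): total = 2132.1
  β (2, 1): total = 2442.8
  δ (19, 13): total = 2285.7
  γ (19, 15): total = 2520.0
  ε (9, 18): total = 2383.4
Minimum is at α with total 2132.1 km.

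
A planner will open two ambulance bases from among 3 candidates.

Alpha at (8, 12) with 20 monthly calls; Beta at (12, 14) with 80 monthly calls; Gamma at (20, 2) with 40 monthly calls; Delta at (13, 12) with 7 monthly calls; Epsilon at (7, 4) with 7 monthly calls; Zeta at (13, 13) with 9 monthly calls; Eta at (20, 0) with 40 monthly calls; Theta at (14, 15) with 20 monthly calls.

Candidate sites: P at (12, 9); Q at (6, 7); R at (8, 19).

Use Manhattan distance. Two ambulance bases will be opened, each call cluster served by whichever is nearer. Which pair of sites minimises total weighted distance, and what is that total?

{P, Q}, total 2081

Evaluate every pair (each demand assigned to the nearer of the two):
  {P, Q}: total = 2081
  {P, R}: total = 2123
  {Q, R}: total = 2871
Best pair: {P, Q} with total 2081.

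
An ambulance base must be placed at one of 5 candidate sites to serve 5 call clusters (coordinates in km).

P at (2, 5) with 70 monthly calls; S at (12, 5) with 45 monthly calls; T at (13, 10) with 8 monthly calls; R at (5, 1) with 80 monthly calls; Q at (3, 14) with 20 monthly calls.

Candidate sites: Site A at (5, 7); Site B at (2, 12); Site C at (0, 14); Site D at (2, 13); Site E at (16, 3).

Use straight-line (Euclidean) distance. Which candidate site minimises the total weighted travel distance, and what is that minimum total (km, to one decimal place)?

Total weighted distance at each candidate:
  Site A (5, 7): total = 1273.9
  Site B (2, 12): total = 2085.6
  Site C (0, 14): total = 2603.5
  Site D (2, 13): total = 2245.3
  Site E (16, 3): total = 2487.1
Minimum is at Site A with total 1273.9 km.

Site A, total 1273.9 km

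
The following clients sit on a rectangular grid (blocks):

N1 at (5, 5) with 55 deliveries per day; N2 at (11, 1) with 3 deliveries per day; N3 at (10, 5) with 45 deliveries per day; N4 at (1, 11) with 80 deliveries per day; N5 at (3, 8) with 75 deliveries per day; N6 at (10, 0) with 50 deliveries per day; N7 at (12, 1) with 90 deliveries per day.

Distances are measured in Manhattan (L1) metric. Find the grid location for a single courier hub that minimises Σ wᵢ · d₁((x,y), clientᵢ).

(5, 5)

Manhattan distance separates: Σwᵢ(|x−xᵢ|+|y−yᵢ|) = Σwᵢ|x−xᵢ| + Σwᵢ|y−yᵢ|, so x and y are optimised independently as 1-D weighted medians.
Total weight W = 398; half = 199.
x-coordinate, sorted with cumulative weight:
  x=1 (N4, w=80) cum 80
  x=3 (N5, w=75) cum 155
  x=5 (N1, w=55) cum 210  ← median
  x=10 (N3, w=45) cum 255
  x=10 (N6, w=50) cum 305
  x=11 (N2, w=3) cum 308
  x=12 (N7, w=90) cum 398
⇒ x* = 5
y-coordinate, sorted with cumulative weight:
  y=0 (N6, w=50) cum 50
  y=1 (N2, w=3) cum 53
  y=1 (N7, w=90) cum 143
  y=5 (N1, w=55) cum 198
  y=5 (N3, w=45) cum 243  ← median
  y=8 (N5, w=75) cum 318
  y=11 (N4, w=80) cum 398
⇒ y* = 5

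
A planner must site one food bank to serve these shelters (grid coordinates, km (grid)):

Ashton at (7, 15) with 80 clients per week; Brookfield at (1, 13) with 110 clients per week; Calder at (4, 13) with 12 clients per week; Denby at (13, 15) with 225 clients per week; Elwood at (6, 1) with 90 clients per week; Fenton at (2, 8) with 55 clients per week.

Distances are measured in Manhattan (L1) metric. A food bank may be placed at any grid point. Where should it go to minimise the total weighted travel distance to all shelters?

Manhattan distance separates: Σwᵢ(|x−xᵢ|+|y−yᵢ|) = Σwᵢ|x−xᵢ| + Σwᵢ|y−yᵢ|, so x and y are optimised independently as 1-D weighted medians.
Total weight W = 572; half = 286.
x-coordinate, sorted with cumulative weight:
  x=1 (Brookfield, w=110) cum 110
  x=2 (Fenton, w=55) cum 165
  x=4 (Calder, w=12) cum 177
  x=6 (Elwood, w=90) cum 267
  x=7 (Ashton, w=80) cum 347  ← median
  x=13 (Denby, w=225) cum 572
⇒ x* = 7
y-coordinate, sorted with cumulative weight:
  y=1 (Elwood, w=90) cum 90
  y=8 (Fenton, w=55) cum 145
  y=13 (Brookfield, w=110) cum 255
  y=13 (Calder, w=12) cum 267
  y=15 (Ashton, w=80) cum 347  ← median
  y=15 (Denby, w=225) cum 572
⇒ y* = 15

(7, 15)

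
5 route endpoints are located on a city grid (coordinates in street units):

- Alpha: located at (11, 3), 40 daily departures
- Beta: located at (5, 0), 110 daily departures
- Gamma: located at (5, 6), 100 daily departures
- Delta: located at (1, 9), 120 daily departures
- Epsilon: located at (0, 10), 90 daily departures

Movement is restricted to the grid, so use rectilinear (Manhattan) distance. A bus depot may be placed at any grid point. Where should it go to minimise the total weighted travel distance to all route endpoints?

(5, 6)

Manhattan distance separates: Σwᵢ(|x−xᵢ|+|y−yᵢ|) = Σwᵢ|x−xᵢ| + Σwᵢ|y−yᵢ|, so x and y are optimised independently as 1-D weighted medians.
Total weight W = 460; half = 230.
x-coordinate, sorted with cumulative weight:
  x=0 (Epsilon, w=90) cum 90
  x=1 (Delta, w=120) cum 210
  x=5 (Beta, w=110) cum 320  ← median
  x=5 (Gamma, w=100) cum 420
  x=11 (Alpha, w=40) cum 460
⇒ x* = 5
y-coordinate, sorted with cumulative weight:
  y=0 (Beta, w=110) cum 110
  y=3 (Alpha, w=40) cum 150
  y=6 (Gamma, w=100) cum 250  ← median
  y=9 (Delta, w=120) cum 370
  y=10 (Epsilon, w=90) cum 460
⇒ y* = 6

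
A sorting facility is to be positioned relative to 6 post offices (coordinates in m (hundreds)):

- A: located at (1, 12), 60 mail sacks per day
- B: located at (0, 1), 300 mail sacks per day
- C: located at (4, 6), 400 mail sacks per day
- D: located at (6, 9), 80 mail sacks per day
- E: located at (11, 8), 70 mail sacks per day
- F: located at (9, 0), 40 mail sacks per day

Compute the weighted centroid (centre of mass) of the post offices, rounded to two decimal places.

(3.44, 4.95)

The minimiser of Σwᵢ‖p−pᵢ‖² is the weighted centroid p* = (Σwᵢpᵢ)/(Σwᵢ).
Σwᵢ = 950.
Σwᵢxᵢ = 60·1 + 300·0 + 400·4 + 80·6 + 70·11 + 40·9 = 3270.
Σwᵢyᵢ = 60·12 + 300·1 + 400·6 + 80·9 + 70·8 + 40·0 = 4700.
x* = 3270/950 = 3.44, y* = 4700/950 = 4.95.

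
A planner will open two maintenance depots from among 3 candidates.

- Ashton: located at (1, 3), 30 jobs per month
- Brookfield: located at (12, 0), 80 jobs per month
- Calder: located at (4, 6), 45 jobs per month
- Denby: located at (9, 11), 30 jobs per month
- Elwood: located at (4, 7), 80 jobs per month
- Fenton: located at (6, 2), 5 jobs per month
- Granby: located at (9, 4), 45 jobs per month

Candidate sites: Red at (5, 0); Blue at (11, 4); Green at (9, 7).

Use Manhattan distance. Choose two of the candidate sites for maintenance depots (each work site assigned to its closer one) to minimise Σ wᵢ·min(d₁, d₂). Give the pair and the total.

Evaluate every pair (each demand assigned to the nearer of the two):
  {Blue, Green}: total = 1645
  {Red, Green}: total = 1710
  {Red, Blue}: total = 1940
Best pair: {Blue, Green} with total 1645.

{Blue, Green}, total 1645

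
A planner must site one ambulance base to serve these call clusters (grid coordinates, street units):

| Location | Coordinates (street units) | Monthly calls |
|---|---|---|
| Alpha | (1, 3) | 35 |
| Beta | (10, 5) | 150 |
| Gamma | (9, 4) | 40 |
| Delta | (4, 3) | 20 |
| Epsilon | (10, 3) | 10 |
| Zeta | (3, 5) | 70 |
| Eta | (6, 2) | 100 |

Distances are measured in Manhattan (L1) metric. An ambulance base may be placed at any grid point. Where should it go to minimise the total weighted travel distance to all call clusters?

Manhattan distance separates: Σwᵢ(|x−xᵢ|+|y−yᵢ|) = Σwᵢ|x−xᵢ| + Σwᵢ|y−yᵢ|, so x and y are optimised independently as 1-D weighted medians.
Total weight W = 425; half = 212.5.
x-coordinate, sorted with cumulative weight:
  x=1 (Alpha, w=35) cum 35
  x=3 (Zeta, w=70) cum 105
  x=4 (Delta, w=20) cum 125
  x=6 (Eta, w=100) cum 225  ← median
  x=9 (Gamma, w=40) cum 265
  x=10 (Beta, w=150) cum 415
  x=10 (Epsilon, w=10) cum 425
⇒ x* = 6
y-coordinate, sorted with cumulative weight:
  y=2 (Eta, w=100) cum 100
  y=3 (Alpha, w=35) cum 135
  y=3 (Delta, w=20) cum 155
  y=3 (Epsilon, w=10) cum 165
  y=4 (Gamma, w=40) cum 205
  y=5 (Beta, w=150) cum 355  ← median
  y=5 (Zeta, w=70) cum 425
⇒ y* = 5

(6, 5)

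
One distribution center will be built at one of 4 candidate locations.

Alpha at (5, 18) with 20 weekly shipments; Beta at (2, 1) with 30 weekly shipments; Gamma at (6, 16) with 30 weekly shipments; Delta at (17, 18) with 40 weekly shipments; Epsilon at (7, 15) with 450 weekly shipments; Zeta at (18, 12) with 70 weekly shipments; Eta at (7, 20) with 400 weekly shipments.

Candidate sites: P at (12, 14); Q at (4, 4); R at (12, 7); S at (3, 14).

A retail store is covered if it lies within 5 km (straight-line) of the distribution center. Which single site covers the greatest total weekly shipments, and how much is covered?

Coverage radius r = 5 km; a point is covered iff (Δx)²+(Δy)² ≤ 5² = 25.
  P (12, 14): covers {none} → 0
  Q (4, 4): covers {Beta} → 30
  R (12, 7): covers {none} → 0
  S (3, 14): covers {Alpha, Gamma, Epsilon} → 500
Maximum coverage at S: 500 weekly shipments.

S, covering 500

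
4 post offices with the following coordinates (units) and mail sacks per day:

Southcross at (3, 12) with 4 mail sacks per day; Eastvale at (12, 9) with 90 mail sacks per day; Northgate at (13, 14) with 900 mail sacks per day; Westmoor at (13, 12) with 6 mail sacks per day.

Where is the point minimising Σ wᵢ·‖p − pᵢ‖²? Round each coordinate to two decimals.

The minimiser of Σwᵢ‖p−pᵢ‖² is the weighted centroid p* = (Σwᵢpᵢ)/(Σwᵢ).
Σwᵢ = 1000.
Σwᵢxᵢ = 4·3 + 90·12 + 900·13 + 6·13 = 12870.
Σwᵢyᵢ = 4·12 + 90·9 + 900·14 + 6·12 = 13530.
x* = 12870/1000 = 12.87, y* = 13530/1000 = 13.53.

(12.87, 13.53)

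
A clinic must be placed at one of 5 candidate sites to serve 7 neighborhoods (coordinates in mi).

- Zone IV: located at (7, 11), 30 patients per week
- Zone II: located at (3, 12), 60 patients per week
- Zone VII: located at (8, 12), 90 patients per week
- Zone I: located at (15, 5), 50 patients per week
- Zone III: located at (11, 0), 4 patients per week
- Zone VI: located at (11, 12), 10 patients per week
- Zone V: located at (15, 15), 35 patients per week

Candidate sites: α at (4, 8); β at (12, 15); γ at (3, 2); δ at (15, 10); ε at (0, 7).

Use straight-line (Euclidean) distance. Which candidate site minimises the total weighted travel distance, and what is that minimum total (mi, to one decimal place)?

Total weighted distance at each candidate:
  α (4, 8): total = 2033.4
  β (12, 15): total = 1930.1
  γ (3, 2): total = 3300.4
  δ (15, 10): total = 2139.8
  ε (0, 7): total = 2965.4
Minimum is at β with total 1930.1 mi.

β, total 1930.1 mi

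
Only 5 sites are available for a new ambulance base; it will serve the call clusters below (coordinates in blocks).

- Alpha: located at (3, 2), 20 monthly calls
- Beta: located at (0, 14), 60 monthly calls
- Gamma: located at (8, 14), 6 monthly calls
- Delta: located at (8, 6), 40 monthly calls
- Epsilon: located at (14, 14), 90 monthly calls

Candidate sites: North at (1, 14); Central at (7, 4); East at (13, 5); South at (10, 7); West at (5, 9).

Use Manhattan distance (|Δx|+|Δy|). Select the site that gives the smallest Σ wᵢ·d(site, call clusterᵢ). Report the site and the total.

North, total 2152 blocks

Total weighted distance at each candidate:
  North (1, 14): total = 2152
  Central (7, 4): total = 2856
  East (13, 5): total = 2804
  South (10, 7): total = 2424
  West (5, 9): total = 2328
Minimum is at North with total 2152 blocks.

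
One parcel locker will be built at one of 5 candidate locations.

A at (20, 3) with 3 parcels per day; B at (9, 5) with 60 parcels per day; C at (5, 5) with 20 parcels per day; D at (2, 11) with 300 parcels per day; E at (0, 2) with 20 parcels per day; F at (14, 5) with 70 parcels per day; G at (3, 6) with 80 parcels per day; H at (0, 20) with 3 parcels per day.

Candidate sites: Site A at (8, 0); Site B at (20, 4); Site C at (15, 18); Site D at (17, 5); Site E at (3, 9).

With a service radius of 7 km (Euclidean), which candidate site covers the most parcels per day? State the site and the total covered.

Site E, covering 400

Coverage radius r = 7 km; a point is covered iff (Δx)²+(Δy)² ≤ 7² = 49.
  Site A (8, 0): covers {B, C} → 80
  Site B (20, 4): covers {A, F} → 73
  Site C (15, 18): covers {none} → 0
  Site D (17, 5): covers {A, F} → 73
  Site E (3, 9): covers {C, D, G} → 400
Maximum coverage at Site E: 400 parcels per day.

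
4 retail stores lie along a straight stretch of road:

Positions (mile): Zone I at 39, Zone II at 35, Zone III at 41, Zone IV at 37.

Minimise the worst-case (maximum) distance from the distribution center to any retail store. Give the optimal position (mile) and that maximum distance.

The 1-center on a line is the midpoint of the two extreme points: leftmost at 35, rightmost at 41.
Optimal location = (35 + 41)/2 = 38; maximum distance = (41 − 35)/2 = 3.

location 38, max distance 3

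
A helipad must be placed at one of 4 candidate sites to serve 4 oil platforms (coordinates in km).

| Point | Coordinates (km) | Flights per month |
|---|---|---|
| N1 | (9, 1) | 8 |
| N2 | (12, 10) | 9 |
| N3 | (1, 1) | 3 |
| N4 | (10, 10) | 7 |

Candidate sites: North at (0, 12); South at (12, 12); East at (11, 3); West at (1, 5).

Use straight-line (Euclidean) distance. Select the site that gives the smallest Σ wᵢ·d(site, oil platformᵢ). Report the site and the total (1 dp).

Total weighted distance at each candidate:
  North (0, 12): total = 327.7
  South (12, 12): total = 175.7
  East (11, 3): total = 166.4
  West (1, 5): total = 264.4
Minimum is at East with total 166.4 km.

East, total 166.4 km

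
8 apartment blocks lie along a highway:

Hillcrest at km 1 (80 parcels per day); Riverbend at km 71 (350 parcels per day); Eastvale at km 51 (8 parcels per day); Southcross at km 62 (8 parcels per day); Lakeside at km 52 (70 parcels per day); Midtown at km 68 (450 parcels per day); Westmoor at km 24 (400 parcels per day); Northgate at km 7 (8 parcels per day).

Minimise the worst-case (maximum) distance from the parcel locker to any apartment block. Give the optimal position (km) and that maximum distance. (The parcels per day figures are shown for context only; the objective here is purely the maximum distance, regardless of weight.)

The 1-center on a line is the midpoint of the two extreme points: leftmost at 1, rightmost at 71.
Optimal location = (1 + 71)/2 = 36; maximum distance = (71 − 1)/2 = 35.

location 36, max distance 35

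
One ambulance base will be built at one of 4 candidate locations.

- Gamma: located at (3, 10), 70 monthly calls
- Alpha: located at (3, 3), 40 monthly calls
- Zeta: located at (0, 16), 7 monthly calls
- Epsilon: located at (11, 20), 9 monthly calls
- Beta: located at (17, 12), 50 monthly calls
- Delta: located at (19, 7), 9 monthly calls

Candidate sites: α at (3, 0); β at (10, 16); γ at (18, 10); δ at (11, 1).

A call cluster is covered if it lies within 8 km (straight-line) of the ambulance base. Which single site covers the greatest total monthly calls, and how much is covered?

Coverage radius r = 8 km; a point is covered iff (Δx)²+(Δy)² ≤ 8² = 64.
  α (3, 0): covers {Alpha} → 40
  β (10, 16): covers {Epsilon} → 9
  γ (18, 10): covers {Beta, Delta} → 59
  δ (11, 1): covers {none} → 0
Maximum coverage at γ: 59 monthly calls.

γ, covering 59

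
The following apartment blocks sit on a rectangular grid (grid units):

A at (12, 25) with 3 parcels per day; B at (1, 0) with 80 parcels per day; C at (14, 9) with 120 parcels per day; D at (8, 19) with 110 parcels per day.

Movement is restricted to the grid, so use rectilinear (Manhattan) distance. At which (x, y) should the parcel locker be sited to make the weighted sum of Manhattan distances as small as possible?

Manhattan distance separates: Σwᵢ(|x−xᵢ|+|y−yᵢ|) = Σwᵢ|x−xᵢ| + Σwᵢ|y−yᵢ|, so x and y are optimised independently as 1-D weighted medians.
Total weight W = 313; half = 156.5.
x-coordinate, sorted with cumulative weight:
  x=1 (B, w=80) cum 80
  x=8 (D, w=110) cum 190  ← median
  x=12 (A, w=3) cum 193
  x=14 (C, w=120) cum 313
⇒ x* = 8
y-coordinate, sorted with cumulative weight:
  y=0 (B, w=80) cum 80
  y=9 (C, w=120) cum 200  ← median
  y=19 (D, w=110) cum 310
  y=25 (A, w=3) cum 313
⇒ y* = 9

(8, 9)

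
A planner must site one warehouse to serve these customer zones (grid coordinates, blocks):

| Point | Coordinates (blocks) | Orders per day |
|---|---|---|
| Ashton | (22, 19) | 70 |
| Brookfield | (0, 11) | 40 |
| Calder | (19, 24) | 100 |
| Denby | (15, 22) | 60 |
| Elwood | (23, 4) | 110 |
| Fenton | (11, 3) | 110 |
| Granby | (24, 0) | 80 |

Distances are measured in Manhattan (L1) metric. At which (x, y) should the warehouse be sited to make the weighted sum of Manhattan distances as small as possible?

(19, 4)

Manhattan distance separates: Σwᵢ(|x−xᵢ|+|y−yᵢ|) = Σwᵢ|x−xᵢ| + Σwᵢ|y−yᵢ|, so x and y are optimised independently as 1-D weighted medians.
Total weight W = 570; half = 285.
x-coordinate, sorted with cumulative weight:
  x=0 (Brookfield, w=40) cum 40
  x=11 (Fenton, w=110) cum 150
  x=15 (Denby, w=60) cum 210
  x=19 (Calder, w=100) cum 310  ← median
  x=22 (Ashton, w=70) cum 380
  x=23 (Elwood, w=110) cum 490
  x=24 (Granby, w=80) cum 570
⇒ x* = 19
y-coordinate, sorted with cumulative weight:
  y=0 (Granby, w=80) cum 80
  y=3 (Fenton, w=110) cum 190
  y=4 (Elwood, w=110) cum 300  ← median
  y=11 (Brookfield, w=40) cum 340
  y=19 (Ashton, w=70) cum 410
  y=22 (Denby, w=60) cum 470
  y=24 (Calder, w=100) cum 570
⇒ y* = 4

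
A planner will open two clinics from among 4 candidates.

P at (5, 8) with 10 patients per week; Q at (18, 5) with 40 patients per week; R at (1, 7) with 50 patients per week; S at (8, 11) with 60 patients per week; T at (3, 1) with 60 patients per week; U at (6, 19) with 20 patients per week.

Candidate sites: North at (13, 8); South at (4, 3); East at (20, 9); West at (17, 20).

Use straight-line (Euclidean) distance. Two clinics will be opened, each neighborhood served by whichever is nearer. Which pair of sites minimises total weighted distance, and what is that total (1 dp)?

{North, South}, total 1279.0

Evaluate every pair (each demand assigned to the nearer of the two):
  {North, South}: total = 1279.0
  {South, East}: total = 1473.2
  {South, West}: total = 1758.4
  {North, East}: total = 2204.0
  {North, West}: total = 2218.5
  {East, West}: total = 3362.6
Best pair: {North, South} with total 1279.0.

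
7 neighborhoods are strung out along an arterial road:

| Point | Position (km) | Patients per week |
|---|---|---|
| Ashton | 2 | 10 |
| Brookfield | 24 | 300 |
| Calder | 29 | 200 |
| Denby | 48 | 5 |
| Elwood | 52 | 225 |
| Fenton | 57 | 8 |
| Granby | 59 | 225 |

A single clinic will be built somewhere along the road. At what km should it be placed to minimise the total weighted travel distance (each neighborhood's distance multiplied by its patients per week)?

x = 29

For a sum of weighted absolute distances on a line, the optimum is the weighted median (not the mean). Total weight W = 973; half-weight = 486.5.
Sort by position and accumulate weight:
  km 2 (Ashton, w=10) → cum 10
  km 24 (Brookfield, w=300) → cum 310
  km 29 (Calder, w=200) → cum 510  ≥ 486.5 → median here
  km 48 (Denby, w=5) → cum 515
  km 52 (Elwood, w=225) → cum 740
  km 57 (Fenton, w=8) → cum 748
  km 59 (Granby, w=225) → cum 973
Optimal location: km 29.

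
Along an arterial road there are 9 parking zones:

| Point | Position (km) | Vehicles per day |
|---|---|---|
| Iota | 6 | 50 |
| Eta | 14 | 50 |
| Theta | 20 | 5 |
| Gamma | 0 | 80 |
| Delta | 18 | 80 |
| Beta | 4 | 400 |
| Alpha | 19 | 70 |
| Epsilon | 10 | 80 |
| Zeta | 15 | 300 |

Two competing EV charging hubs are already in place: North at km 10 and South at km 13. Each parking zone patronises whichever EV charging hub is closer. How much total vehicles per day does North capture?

610

The indifferent point is the midpoint (10+13)/2 = 11.5; parking zones left of it (closer to North at 10) go to North, those right go to South.
  Gamma at 0 (w=80) → North
  Beta at 4 (w=400) → North
  Iota at 6 (w=50) → North
  Epsilon at 10 (w=80) → North
  Eta at 14 (w=50) → South
  Zeta at 15 (w=300) → South
  Delta at 18 (w=80) → South
  Alpha at 19 (w=70) → South
  Theta at 20 (w=5) → South
North captures 610; South captures 505.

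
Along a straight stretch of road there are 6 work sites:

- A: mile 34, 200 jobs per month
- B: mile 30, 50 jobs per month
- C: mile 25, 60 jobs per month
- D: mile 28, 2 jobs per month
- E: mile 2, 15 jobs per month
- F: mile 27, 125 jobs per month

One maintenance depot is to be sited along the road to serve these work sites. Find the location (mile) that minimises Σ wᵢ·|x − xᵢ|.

x = 30

For a sum of weighted absolute distances on a line, the optimum is the weighted median (not the mean). Total weight W = 452; half-weight = 226.
Sort by position and accumulate weight:
  mile 2 (E, w=15) → cum 15
  mile 25 (C, w=60) → cum 75
  mile 27 (F, w=125) → cum 200
  mile 28 (D, w=2) → cum 202
  mile 30 (B, w=50) → cum 252  ≥ 226 → median here
  mile 34 (A, w=200) → cum 452
Optimal location: mile 30.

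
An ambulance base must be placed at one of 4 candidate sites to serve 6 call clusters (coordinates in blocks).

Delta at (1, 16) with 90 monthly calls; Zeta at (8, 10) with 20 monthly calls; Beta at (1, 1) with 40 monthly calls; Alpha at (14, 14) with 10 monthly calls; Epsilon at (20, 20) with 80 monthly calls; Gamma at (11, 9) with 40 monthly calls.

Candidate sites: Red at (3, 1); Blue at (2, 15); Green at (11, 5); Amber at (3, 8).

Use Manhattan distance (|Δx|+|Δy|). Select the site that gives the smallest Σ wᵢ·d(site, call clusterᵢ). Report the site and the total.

Total weighted distance at each candidate:
  Red (3, 1): total = 5650
  Blue (2, 15): total = 3570
  Green (11, 5): total = 4810
  Amber (3, 8): total = 4250
Minimum is at Blue with total 3570 blocks.

Blue, total 3570 blocks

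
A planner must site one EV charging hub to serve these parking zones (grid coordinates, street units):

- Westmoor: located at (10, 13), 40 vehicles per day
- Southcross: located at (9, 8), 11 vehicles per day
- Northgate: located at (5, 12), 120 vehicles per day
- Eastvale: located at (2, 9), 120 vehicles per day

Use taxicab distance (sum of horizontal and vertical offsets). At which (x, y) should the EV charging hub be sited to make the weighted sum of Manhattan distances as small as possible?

Manhattan distance separates: Σwᵢ(|x−xᵢ|+|y−yᵢ|) = Σwᵢ|x−xᵢ| + Σwᵢ|y−yᵢ|, so x and y are optimised independently as 1-D weighted medians.
Total weight W = 291; half = 145.5.
x-coordinate, sorted with cumulative weight:
  x=2 (Eastvale, w=120) cum 120
  x=5 (Northgate, w=120) cum 240  ← median
  x=9 (Southcross, w=11) cum 251
  x=10 (Westmoor, w=40) cum 291
⇒ x* = 5
y-coordinate, sorted with cumulative weight:
  y=8 (Southcross, w=11) cum 11
  y=9 (Eastvale, w=120) cum 131
  y=12 (Northgate, w=120) cum 251  ← median
  y=13 (Westmoor, w=40) cum 291
⇒ y* = 12

(5, 12)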